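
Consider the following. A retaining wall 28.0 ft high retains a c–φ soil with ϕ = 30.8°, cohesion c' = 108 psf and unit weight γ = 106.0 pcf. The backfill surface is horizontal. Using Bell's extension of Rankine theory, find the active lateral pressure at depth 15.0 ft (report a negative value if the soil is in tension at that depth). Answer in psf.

K_a = (1 − sin φ)/(1 + sin φ) = 0.3227.
σ_a = K_a γ z − 2c√K_a = 0.3227×106.0×15.0 − 2×108×0.5681 = 390.4 psf.

390 psf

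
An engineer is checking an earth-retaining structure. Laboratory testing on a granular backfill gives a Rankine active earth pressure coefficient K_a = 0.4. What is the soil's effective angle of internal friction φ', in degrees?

K_a = tan²(45° − φ/2) ⇒ 45° − φ/2 = arctan(√0.4) = 32.31°.
φ = 2(45° − 32.31°) = 25.38°.

25.4°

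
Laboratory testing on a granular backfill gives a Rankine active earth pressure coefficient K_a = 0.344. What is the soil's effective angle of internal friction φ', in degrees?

K_a = tan²(45° − φ/2) ⇒ 45° − φ/2 = arctan(√0.344) = 30.39°.
φ = 2(45° − 30.39°) = 29.22°.

29.2°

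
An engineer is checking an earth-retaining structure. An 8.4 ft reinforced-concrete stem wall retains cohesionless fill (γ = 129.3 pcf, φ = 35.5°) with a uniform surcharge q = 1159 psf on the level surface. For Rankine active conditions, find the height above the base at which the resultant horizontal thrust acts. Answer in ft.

3.75 ft

K_a = 0.2653.
Triangular part P₁ = ½K_aγH² = 1210 at H/3 = 2.800 ft; rectangular part P₂ = K_a q H = 2582 at H/2 = 4.200 ft.
ȳ = (P₁·2.800 + P₂·4.200)/(P₁+P₂) = 3.753 ft.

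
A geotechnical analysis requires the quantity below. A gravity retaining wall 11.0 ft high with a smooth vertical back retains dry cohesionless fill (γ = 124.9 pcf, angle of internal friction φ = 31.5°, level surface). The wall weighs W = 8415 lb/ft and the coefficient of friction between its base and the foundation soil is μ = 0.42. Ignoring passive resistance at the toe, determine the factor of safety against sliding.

K_a = tan²(45° − 31.5°/2) = 0.3136.
P_a = ½K_aγH² = 0.5×0.3136×124.9×11.0² = 2370 lb/ft, acting at H/3 = 3.667 ft above the base.
FS_sliding = μW / P_a = 0.42×8415 / 2370 = 1.491.

1.49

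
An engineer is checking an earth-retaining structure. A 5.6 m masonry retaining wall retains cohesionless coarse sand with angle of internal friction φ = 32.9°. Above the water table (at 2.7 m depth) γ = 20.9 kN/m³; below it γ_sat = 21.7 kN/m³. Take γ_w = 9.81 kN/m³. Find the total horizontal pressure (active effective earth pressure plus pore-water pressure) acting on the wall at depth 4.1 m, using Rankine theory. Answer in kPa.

K_a = (1 − sin φ)/(1 + sin φ) = 0.2960.
γ' = 21.7 − 9.81 = 11.89 kN/m³.
Effective vertical stress at 4.1 m: σ'_v = 20.9×2.7 + 11.89×1.40 = 73.08 kPa.
σ'_h = K_a σ'_v = 0.2960 × 73.08 = 21.63 kPa; u = γ_w × 1.40 = 13.73 kPa.
Total σ_h = 21.63 + 13.73 = 35.37 kPa.

35.4 kPa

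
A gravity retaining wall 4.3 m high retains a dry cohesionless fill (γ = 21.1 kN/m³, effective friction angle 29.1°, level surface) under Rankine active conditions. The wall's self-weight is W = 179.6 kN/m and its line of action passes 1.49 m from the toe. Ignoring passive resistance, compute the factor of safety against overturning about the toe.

2.77

K_a = tan²(45° − 29.1°/2) = 0.3456.
P_a = ½K_aγH² = 0.5×0.3456×21.1×4.3² = 67.41 kN/m, acting at H/3 = 1.433 m above the base.
Overturning moment M_o = P_a × H/3 = 67.41 × 1.433 = 96.63.
Resisting moment M_r = W × 1.49 = 179.6 × 1.49 = 267.6.
FS_overturning = M_r/M_o = 267.6/96.63 = 2.769.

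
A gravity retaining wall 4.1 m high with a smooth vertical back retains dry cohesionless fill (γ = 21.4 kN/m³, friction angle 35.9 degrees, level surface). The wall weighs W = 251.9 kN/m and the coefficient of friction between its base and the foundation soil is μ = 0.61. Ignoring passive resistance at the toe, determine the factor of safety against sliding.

3.28

K_a = tan²(45° − 35.9°/2) = 0.2607.
P_a = ½K_aγH² = 0.5×0.2607×21.4×4.1² = 46.90 kN/m, acting at H/3 = 1.367 m above the base.
FS_sliding = μW / P_a = 0.61×251.9 / 46.90 = 3.276.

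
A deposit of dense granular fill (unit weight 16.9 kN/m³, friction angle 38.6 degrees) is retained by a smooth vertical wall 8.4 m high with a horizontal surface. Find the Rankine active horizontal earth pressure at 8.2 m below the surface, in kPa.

K_a = (1 − sin φ)/(1 + sin φ) = 0.2316.
σ_h = K_a γ z = 0.2316 × 16.9 × 8.2 = 32.10 kPa.

32.1 kPa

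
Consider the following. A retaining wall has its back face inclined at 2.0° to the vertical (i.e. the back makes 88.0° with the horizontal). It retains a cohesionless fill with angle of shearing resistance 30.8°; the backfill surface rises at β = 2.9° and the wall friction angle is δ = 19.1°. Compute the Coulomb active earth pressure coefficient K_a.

K_a = sin²(α+φ) / [sin²α · sin(α−δ) · (1 + √{sin(φ+δ)sin(φ−β) / (sin(α−δ)sin(α+β))})²].
With α = 88.0°, φ = 30.8°, δ = 19.1°, β = 2.9°: K_a = 0.3142.

0.314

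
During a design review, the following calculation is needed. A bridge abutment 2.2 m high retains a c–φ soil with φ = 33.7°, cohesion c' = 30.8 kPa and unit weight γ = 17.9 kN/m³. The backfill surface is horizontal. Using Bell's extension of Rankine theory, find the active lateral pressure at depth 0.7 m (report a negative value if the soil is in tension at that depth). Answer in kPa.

-29.4 kPa

K_a = (1 − sin φ)/(1 + sin φ) = 0.2863.
σ_a = K_a γ z − 2c√K_a = 0.2863×17.9×0.7 − 2×30.8×0.5351 = -29.37 kPa.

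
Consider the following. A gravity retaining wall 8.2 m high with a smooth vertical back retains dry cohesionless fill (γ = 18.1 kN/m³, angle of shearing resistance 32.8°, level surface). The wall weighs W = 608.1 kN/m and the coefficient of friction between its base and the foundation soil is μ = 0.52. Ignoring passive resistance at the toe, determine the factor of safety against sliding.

K_a = tan²(45° − 32.8°/2) = 0.2973.
P_a = ½K_aγH² = 0.5×0.2973×18.1×8.2² = 180.9 kN/m, acting at H/3 = 2.733 m above the base.
FS_sliding = μW / P_a = 0.52×608.1 / 180.9 = 1.748.

1.75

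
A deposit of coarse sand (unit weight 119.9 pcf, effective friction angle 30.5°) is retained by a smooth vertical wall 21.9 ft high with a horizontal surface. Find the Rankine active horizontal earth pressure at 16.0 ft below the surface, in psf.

K_a = (1 − sin φ)/(1 + sin φ) = 0.3267.
σ_h = K_a γ z = 0.3267 × 119.9 × 16.0 = 626.7 psf.

627 psf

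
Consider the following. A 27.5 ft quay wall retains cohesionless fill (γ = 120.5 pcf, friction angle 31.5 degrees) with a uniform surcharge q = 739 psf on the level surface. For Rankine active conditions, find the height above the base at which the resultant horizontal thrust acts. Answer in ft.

K_a = 0.3136.
Triangular part P₁ = ½K_aγH² = 14290 at H/3 = 9.167 ft; rectangular part P₂ = K_a q H = 6374 at H/2 = 13.75 ft.
ȳ = (P₁·9.167 + P₂·13.75)/(P₁+P₂) = 10.58 ft.

10.6 ft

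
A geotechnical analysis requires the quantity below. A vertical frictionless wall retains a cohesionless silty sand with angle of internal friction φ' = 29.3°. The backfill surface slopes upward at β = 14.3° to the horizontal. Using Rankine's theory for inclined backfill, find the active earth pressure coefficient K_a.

K_a = cos β · (cos β − √(cos²β − cos²φ)) / (cos β + √(cos²β − cos²φ)).
cos β = 0.9690, cos φ = 0.8721, √(cos²β − cos²φ) = 0.4225.
K_a = 0.9690 × (0.9690 − 0.4225)/(0.9690 + 0.4225) = 0.3806.

0.381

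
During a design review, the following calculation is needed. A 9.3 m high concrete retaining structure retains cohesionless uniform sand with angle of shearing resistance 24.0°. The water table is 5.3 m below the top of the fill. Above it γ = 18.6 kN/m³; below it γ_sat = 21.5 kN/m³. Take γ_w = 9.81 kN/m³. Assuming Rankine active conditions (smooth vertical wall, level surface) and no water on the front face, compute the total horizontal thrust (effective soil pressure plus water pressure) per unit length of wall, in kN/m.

394 kN/m

K_a = tan²(45° − φ/2) = 0.4217.
γ' = 21.5 − 9.81 = 11.69 kN/m³. Depth below WT = 4.0 m.
σ'_h at WT = K_a γ d_w = 41.57 kPa; at base = 41.57 + K_a γ' × 4.0 = 61.29 kPa.
P₁ (0–5.3 m) = ½×41.57×5.3 = 110.2. P₂ (5.3–9.3 m) = ½(41.57+61.29)×4.0 = 205.7.
P_w = ½ γ_w h₂² = 0.5×9.81×4.0² = 78.48. Total = 110.2+205.7+78.48 = 394.4 kN/m.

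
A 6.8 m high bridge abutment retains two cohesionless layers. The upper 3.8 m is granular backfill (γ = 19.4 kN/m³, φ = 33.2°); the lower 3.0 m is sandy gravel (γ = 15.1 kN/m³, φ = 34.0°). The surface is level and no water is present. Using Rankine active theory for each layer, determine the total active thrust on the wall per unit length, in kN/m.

123 kN/m

K_a1 = tan²(45°−33.2°/2) = 0.2924; K_a2 = tan²(45°−34.0°/2) = 0.2827.
Layer 1: σ at base = K_a1 γ₁ h₁ = 21.55 kPa; P₁ = ½×21.55×3.8 = 40.95.
Layer 2: σ_v at top = γ₁h₁ = 73.72; σ_h top = K_a2×73.72 = 20.84; σ_h base = K_a2×(73.72+15.1×3.0) = 33.65.
P₂ = ½(20.84+33.65)×3.0 = 81.74. Total P_a = 40.95+81.74 = 122.7 kN/m.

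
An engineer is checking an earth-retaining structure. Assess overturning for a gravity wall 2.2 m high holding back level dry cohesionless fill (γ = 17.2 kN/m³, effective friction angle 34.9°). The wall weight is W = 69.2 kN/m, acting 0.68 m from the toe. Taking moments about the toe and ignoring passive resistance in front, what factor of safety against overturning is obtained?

K_a = tan²(45° − 34.9°/2) = 0.2721.
P_a = ½K_aγH² = 0.5×0.2721×17.2×2.2² = 11.33 kN/m, acting at H/3 = 0.7333 m above the base.
Overturning moment M_o = P_a × H/3 = 11.33 × 0.7333 = 8.307.
Resisting moment M_r = W × 0.68 = 69.2 × 0.68 = 47.06.
FS_overturning = M_r/M_o = 47.06/8.307 = 5.665.

5.66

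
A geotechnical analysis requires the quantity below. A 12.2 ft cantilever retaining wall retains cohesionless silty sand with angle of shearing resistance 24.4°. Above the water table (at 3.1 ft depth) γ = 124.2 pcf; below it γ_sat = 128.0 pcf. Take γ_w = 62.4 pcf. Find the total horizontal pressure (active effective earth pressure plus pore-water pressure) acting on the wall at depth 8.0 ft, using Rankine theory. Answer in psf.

599 psf

K_a = (1 − sin φ)/(1 + sin φ) = 0.4153.
γ' = 128.0 − 62.4 = 65.60 pcf.
Effective vertical stress at 8.0 ft: σ'_v = 124.2×3.1 + 65.60×4.90 = 706.5 psf.
σ'_h = K_a σ'_v = 0.4153 × 706.5 = 293.4 psf; u = γ_w × 4.90 = 305.8 psf.
Total σ_h = 293.4 + 305.8 = 599.2 psf.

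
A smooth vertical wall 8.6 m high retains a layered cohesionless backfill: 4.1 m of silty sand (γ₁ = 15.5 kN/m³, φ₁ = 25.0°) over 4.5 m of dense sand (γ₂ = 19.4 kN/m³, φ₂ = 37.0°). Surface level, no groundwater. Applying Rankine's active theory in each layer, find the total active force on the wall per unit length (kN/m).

173 kN/m

K_a1 = tan²(45°−25.0°/2) = 0.4059; K_a2 = tan²(45°−37.0°/2) = 0.2486.
Layer 1: σ at base = K_a1 γ₁ h₁ = 25.79 kPa; P₁ = ½×25.79×4.1 = 52.87.
Layer 2: σ_v at top = γ₁h₁ = 63.55; σ_h top = K_a2×63.55 = 15.80; σ_h base = K_a2×(63.55+19.4×4.5) = 37.50.
P₂ = ½(15.80+37.50)×4.5 = 119.9. Total P_a = 52.87+119.9 = 172.8 kN/m.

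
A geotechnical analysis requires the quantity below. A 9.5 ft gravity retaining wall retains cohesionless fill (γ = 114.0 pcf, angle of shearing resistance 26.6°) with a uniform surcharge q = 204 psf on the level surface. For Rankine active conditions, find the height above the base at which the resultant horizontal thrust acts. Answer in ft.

3.60 ft

K_a = 0.3814.
Triangular part P₁ = ½K_aγH² = 1962 at H/3 = 3.167 ft; rectangular part P₂ = K_a q H = 739.2 at H/2 = 4.750 ft.
ȳ = (P₁·3.167 + P₂·4.750)/(P₁+P₂) = 3.600 ft.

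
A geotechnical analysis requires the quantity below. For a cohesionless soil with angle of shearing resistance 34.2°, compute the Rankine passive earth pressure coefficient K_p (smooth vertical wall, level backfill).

K_p = (1 + sin φ)/(1 − sin φ) = tan²(45° + 34.2°/2) = 3.567.

3.57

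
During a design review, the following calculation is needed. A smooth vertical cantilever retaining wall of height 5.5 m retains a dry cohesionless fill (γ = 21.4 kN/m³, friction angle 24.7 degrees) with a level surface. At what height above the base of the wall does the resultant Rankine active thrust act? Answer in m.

K_a = 0.4106.
The pressure distribution is triangular, so the resultant acts at H/3 above the base = 5.5/3 = 1.833 m.

1.83 m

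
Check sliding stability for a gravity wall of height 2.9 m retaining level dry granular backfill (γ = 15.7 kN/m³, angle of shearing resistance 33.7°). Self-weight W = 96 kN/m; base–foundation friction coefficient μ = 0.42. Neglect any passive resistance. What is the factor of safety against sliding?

2.13

K_a = tan²(45° − 33.7°/2) = 0.2863.
P_a = ½K_aγH² = 0.5×0.2863×15.7×2.9² = 18.90 kN/m, acting at H/3 = 0.9667 m above the base.
FS_sliding = μW / P_a = 0.42×96 / 18.90 = 2.133.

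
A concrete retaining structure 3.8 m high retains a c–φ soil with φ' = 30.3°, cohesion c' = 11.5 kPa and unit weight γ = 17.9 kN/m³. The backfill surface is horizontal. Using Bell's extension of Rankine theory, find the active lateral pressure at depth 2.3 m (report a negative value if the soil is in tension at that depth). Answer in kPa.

K_a = (1 − sin φ)/(1 + sin φ) = 0.3293.
σ_a = K_a γ z − 2c√K_a = 0.3293×17.9×2.3 − 2×11.5×0.5739 = 0.3592 kPa.

0.359 kPa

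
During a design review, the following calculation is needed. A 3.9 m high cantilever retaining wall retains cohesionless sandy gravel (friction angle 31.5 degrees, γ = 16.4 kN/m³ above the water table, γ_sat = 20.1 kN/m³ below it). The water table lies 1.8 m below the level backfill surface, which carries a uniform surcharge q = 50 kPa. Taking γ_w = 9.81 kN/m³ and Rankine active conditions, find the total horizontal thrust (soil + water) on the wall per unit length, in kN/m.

K_a = tan²(45° − φ/2) = 0.3136.
γ' = 20.1 − 9.81 = 10.29 kN/m³. h₂ = H − d_w = 2.1 m.
σ'_h: at surface K_a·q = 15.68; at WT K_a(q+γd_w) = 24.94; at base K_a(q+γd_w+γ'h₂) = 31.72 kPa.
P₁ = ½(15.68+24.94)×1.8 = 36.56; P₂ = ½(24.94+31.72)×2.1 = 59.49; P_w = ½γ_w h₂² = 21.63.
Total = 36.56+59.49+21.63 = 117.7 kN/m.

118 kN/m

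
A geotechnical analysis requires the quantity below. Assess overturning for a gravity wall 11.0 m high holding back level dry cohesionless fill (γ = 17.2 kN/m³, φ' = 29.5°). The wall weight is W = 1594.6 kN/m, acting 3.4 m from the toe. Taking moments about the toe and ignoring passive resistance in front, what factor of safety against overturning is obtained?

K_a = tan²(45° − 29.5°/2) = 0.3401.
P_a = ½K_aγH² = 0.5×0.3401×17.2×11.0² = 353.9 kN/m, acting at H/3 = 3.667 m above the base.
Overturning moment M_o = P_a × H/3 = 353.9 × 3.667 = 1298.
Resisting moment M_r = W × 3.4 = 1594.6 × 3.4 = 5422.
FS_overturning = M_r/M_o = 5422/1298 = 4.178.

4.18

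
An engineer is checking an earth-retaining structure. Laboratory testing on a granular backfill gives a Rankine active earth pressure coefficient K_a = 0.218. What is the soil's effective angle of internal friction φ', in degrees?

39.9°

K_a = tan²(45° − φ/2) ⇒ 45° − φ/2 = arctan(√0.218) = 25.03°.
φ = 2(45° − 25.03°) = 39.94°.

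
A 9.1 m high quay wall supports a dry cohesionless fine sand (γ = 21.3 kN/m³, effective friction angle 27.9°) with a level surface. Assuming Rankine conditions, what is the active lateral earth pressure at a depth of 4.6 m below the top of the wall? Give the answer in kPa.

K_a = (1 − sin φ)/(1 + sin φ) = 0.3625.
σ_h = K_a γ z = 0.3625 × 21.3 × 4.6 = 35.51 kPa.

35.5 kPa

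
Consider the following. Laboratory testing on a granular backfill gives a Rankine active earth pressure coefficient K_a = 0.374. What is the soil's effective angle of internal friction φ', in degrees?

27.1°

K_a = tan²(45° − φ/2) ⇒ 45° − φ/2 = arctan(√0.374) = 31.45°.
φ = 2(45° − 31.45°) = 27.10°.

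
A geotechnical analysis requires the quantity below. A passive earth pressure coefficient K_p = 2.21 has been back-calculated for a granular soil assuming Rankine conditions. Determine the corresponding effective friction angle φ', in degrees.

K_p = (1+sin φ)/(1−sin φ) ⇒ sin φ = (K_p − 1)/(K_p + 1) = 0.3769.
φ = arcsin(0.3769) = 22.14°.

22.1°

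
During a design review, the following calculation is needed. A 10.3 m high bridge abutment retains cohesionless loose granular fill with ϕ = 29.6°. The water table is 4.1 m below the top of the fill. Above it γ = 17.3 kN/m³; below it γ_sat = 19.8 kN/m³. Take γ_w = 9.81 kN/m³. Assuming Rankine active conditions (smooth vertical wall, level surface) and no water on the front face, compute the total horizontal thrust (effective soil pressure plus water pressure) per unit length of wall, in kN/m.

K_a = tan²(45° − φ/2) = 0.3387.
γ' = 19.8 − 9.81 = 9.990 kN/m³. Depth below WT = 6.2 m.
σ'_h at WT = K_a γ d_w = 24.03 kPa; at base = 24.03 + K_a γ' × 6.2 = 45.01 kPa.
P₁ (0–4.1 m) = ½×24.03×4.1 = 49.26. P₂ (4.1–10.3 m) = ½(24.03+45.01)×6.2 = 214.0.
P_w = ½ γ_w h₂² = 0.5×9.81×6.2² = 188.5. Total = 49.26+214.0+188.5 = 451.8 kN/m.

452 kN/m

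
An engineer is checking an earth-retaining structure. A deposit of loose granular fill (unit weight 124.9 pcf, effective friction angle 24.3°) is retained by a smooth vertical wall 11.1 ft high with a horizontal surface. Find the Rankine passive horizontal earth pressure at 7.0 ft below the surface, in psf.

2100 psf

K_p = (1 + sin φ)/(1 − sin φ) = 2.399.
σ_h = K_p γ z = 2.399 × 124.9 × 7.0 = 2097 psf.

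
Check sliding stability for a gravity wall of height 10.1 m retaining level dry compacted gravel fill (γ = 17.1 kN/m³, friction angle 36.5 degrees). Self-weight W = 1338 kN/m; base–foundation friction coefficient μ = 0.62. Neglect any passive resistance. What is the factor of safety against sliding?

3.74

K_a = tan²(45° − 36.5°/2) = 0.2541.
P_a = ½K_aγH² = 0.5×0.2541×17.1×10.1² = 221.6 kN/m, acting at H/3 = 3.367 m above the base.
FS_sliding = μW / P_a = 0.62×1338 / 221.6 = 3.744.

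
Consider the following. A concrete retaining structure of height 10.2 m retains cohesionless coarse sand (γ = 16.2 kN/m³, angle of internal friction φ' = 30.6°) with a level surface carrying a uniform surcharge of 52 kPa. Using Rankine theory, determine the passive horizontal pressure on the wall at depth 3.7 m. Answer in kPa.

344 kPa

K_p = (1 + sin φ)/(1 − sin φ) = 3.074.
σ_v = γz + q = 16.2 × 3.7 + 52 = 111.9 kPa.
σ_h = K_p σ_v = 3.074 × 111.9 = 344.1 kPa.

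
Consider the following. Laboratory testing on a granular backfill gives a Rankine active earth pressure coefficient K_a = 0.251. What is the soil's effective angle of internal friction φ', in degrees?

K_a = tan²(45° − φ/2) ⇒ 45° − φ/2 = arctan(√0.251) = 26.61°.
φ = 2(45° − 26.61°) = 36.78°.

36.8°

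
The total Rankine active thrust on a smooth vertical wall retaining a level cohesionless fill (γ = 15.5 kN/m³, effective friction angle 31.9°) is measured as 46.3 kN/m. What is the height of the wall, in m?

K_a = 0.3085. P_a = ½ K_a γ H² ⇒ H = √(2P_a/(K_a γ)).
H = √(2×46.3/(0.3085×15.5)) = 4.400 m.

4.40 m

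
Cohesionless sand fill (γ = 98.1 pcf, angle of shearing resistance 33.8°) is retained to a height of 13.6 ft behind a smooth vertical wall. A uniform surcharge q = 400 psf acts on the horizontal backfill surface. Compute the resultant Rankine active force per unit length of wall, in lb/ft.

K_a = tan²(45° − φ/2) = 0.2851.
Soil triangle: ½ K_a γ H² = 0.5×0.2851×98.1×13.6² = 2587 lb/ft.
Surcharge rectangle: K_a q H = 0.2851×400×13.6 = 1551 lb/ft.
Total = 2587 + 1551 = 4137 lb/ft.

4140 lb/ft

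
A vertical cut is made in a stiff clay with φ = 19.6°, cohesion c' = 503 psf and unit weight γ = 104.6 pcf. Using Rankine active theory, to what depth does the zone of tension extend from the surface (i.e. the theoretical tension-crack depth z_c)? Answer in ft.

13.6 ft

K_a = tan²(45° − 19.6°/2) = 0.4976; √K_a = 0.7054.
The active pressure is zero where K_a γ z = 2c√K_a, so z_c = 2c/(γ√K_a) = 2×503/(104.6×0.7054) = 13.63 ft.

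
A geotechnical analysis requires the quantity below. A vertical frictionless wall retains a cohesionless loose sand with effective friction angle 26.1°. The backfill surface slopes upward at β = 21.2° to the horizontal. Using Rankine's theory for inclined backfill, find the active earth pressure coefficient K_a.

0.537

K_a = cos β · (cos β − √(cos²β − cos²φ)) / (cos β + √(cos²β − cos²φ)).
cos β = 0.9323, cos φ = 0.8980, √(cos²β − cos²φ) = 0.2505.
K_a = 0.9323 × (0.9323 − 0.2505)/(0.9323 + 0.2505) = 0.5374.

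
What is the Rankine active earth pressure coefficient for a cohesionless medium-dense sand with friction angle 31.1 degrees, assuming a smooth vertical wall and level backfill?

0.319

K_a = tan²(45° − φ/2) = tan²(29.45°) = 0.3188.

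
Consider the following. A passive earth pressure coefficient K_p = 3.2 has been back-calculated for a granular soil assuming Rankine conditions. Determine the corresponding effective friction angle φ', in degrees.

31.6°

K_p = (1+sin φ)/(1−sin φ) ⇒ sin φ = (K_p − 1)/(K_p + 1) = 0.5238.
φ = arcsin(0.5238) = 31.59°.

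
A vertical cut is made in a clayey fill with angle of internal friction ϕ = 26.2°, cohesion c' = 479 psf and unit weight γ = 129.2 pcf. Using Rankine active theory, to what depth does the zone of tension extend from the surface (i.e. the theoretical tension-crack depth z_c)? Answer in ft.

11.9 ft

K_a = tan²(45° − 26.2°/2) = 0.3874; √K_a = 0.6224.
The active pressure is zero where K_a γ z = 2c√K_a, so z_c = 2c/(γ√K_a) = 2×479/(129.2×0.6224) = 11.91 ft.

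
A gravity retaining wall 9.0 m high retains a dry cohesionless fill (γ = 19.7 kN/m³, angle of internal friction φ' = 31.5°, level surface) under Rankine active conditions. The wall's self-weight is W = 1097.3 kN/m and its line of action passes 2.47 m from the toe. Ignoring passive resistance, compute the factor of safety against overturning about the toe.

3.61

K_a = tan²(45° − 31.5°/2) = 0.3136.
P_a = ½K_aγH² = 0.5×0.3136×19.7×9.0² = 250.2 kN/m, acting at H/3 = 3.000 m above the base.
Overturning moment M_o = P_a × H/3 = 250.2 × 3.000 = 750.7.
Resisting moment M_r = W × 2.47 = 1097.3 × 2.47 = 2710.
FS_overturning = M_r/M_o = 2710/750.7 = 3.610.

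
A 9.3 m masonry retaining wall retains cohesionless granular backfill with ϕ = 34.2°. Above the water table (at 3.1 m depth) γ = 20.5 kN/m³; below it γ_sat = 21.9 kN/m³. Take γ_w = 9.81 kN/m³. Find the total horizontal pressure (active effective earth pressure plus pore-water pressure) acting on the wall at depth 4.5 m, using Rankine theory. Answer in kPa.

36.3 kPa

K_a = (1 − sin φ)/(1 + sin φ) = 0.2803.
γ' = 21.9 − 9.81 = 12.09 kN/m³.
Effective vertical stress at 4.5 m: σ'_v = 20.5×3.1 + 12.09×1.40 = 80.48 kPa.
σ'_h = K_a σ'_v = 0.2803 × 80.48 = 22.56 kPa; u = γ_w × 1.40 = 13.73 kPa.
Total σ_h = 22.56 + 13.73 = 36.29 kPa.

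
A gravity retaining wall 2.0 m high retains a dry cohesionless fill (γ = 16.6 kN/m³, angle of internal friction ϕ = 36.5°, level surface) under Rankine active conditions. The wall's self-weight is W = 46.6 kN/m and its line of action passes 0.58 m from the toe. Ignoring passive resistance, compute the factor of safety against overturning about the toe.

4.81

K_a = tan²(45° − 36.5°/2) = 0.2541.
P_a = ½K_aγH² = 0.5×0.2541×16.6×2.0² = 8.435 kN/m, acting at H/3 = 0.6667 m above the base.
Overturning moment M_o = P_a × H/3 = 8.435 × 0.6667 = 5.623.
Resisting moment M_r = W × 0.58 = 46.6 × 0.58 = 27.03.
FS_overturning = M_r/M_o = 27.03/5.623 = 4.807.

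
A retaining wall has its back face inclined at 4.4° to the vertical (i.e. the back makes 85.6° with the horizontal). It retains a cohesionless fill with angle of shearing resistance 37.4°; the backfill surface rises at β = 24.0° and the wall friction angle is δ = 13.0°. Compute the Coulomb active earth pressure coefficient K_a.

K_a = sin²(α+φ) / [sin²α · sin(α−δ) · (1 + √{sin(φ+δ)sin(φ−β) / (sin(α−δ)sin(α+β))})²].
With α = 85.6°, φ = 37.4°, δ = 13.0°, β = 24.0°: K_a = 0.3548.

0.355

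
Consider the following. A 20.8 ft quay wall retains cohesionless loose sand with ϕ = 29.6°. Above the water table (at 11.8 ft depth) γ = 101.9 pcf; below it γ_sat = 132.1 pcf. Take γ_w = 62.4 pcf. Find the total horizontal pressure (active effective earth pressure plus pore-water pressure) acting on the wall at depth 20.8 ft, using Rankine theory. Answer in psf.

1180 psf

K_a = (1 − sin φ)/(1 + sin φ) = 0.3387.
γ' = 132.1 − 62.4 = 69.70 pcf.
Effective vertical stress at 20.8 ft: σ'_v = 101.9×11.8 + 69.70×9.00 = 1830 psf.
σ'_h = K_a σ'_v = 0.3387 × 1830 = 619.8 psf; u = γ_w × 9.00 = 561.6 psf.
Total σ_h = 619.8 + 561.6 = 1181 psf.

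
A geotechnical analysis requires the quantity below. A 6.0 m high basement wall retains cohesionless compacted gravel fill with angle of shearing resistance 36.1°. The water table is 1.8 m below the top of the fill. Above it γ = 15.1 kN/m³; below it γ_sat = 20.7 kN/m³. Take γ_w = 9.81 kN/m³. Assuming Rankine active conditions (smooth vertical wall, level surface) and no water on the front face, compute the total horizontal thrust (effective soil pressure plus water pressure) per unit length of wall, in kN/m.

K_a = tan²(45° − φ/2) = 0.2585.
γ' = 20.7 − 9.81 = 10.89 kN/m³. Depth below WT = 4.2 m.
σ'_h at WT = K_a γ d_w = 7.026 kPa; at base = 7.026 + K_a γ' × 4.2 = 18.85 kPa.
P₁ (0–1.8 m) = ½×7.026×1.8 = 6.323. P₂ (1.8–6.0 m) = ½(7.026+18.85)×4.2 = 54.34.
P_w = ½ γ_w h₂² = 0.5×9.81×4.2² = 86.52. Total = 6.323+54.34+86.52 = 147.2 kN/m.

147 kN/m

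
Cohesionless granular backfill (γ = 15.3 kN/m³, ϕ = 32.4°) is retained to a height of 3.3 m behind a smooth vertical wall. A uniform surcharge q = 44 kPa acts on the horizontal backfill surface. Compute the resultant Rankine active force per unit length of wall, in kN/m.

69.1 kN/m

K_a = tan²(45° − φ/2) = 0.3022.
Soil triangle: ½ K_a γ H² = 0.5×0.3022×15.3×3.3² = 25.18 kN/m.
Surcharge rectangle: K_a q H = 0.3022×44×3.3 = 43.88 kN/m.
Total = 25.18 + 43.88 = 69.06 kN/m.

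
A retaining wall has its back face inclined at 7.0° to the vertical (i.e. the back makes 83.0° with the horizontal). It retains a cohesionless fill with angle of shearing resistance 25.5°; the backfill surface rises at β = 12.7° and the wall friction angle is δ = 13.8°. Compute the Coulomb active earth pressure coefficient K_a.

0.507

K_a = sin²(α+φ) / [sin²α · sin(α−δ) · (1 + √{sin(φ+δ)sin(φ−β) / (sin(α−δ)sin(α+β))})²].
With α = 83.0°, φ = 25.5°, δ = 13.8°, β = 12.7°: K_a = 0.5066.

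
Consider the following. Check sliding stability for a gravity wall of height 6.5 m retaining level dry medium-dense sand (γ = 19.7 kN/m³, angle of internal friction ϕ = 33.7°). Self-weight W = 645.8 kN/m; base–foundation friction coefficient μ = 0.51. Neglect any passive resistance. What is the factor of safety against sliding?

K_a = tan²(45° − 33.7°/2) = 0.2863.
P_a = ½K_aγH² = 0.5×0.2863×19.7×6.5² = 119.1 kN/m, acting at H/3 = 2.167 m above the base.
FS_sliding = μW / P_a = 0.51×645.8 / 119.1 = 2.764.

2.76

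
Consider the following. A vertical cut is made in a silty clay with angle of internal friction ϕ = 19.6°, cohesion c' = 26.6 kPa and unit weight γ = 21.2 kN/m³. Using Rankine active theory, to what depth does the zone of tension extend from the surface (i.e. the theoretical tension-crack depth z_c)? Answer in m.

K_a = tan²(45° − 19.6°/2) = 0.4976; √K_a = 0.7054.
The active pressure is zero where K_a γ z = 2c√K_a, so z_c = 2c/(γ√K_a) = 2×26.6/(21.2×0.7054) = 3.557 m.

3.56 m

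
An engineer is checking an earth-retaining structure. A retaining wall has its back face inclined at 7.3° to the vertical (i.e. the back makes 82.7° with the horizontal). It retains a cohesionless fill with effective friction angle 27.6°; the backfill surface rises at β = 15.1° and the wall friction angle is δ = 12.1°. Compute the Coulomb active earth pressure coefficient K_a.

K_a = sin²(α+φ) / [sin²α · sin(α−δ) · (1 + √{sin(φ+δ)sin(φ−β) / (sin(α−δ)sin(α+β))})²].
With α = 82.7°, φ = 27.6°, δ = 12.1°, β = 15.1°: K_a = 0.4944.

0.494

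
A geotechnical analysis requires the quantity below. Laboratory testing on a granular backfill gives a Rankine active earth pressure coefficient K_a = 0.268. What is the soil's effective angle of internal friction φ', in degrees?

K_a = tan²(45° − φ/2) ⇒ 45° − φ/2 = arctan(√0.268) = 27.37°.
φ = 2(45° − 27.37°) = 35.26°.

35.3°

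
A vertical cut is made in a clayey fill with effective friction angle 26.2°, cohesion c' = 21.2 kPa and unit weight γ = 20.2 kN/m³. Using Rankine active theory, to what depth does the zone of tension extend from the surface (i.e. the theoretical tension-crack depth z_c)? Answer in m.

3.37 m

K_a = tan²(45° − 26.2°/2) = 0.3874; √K_a = 0.6224.
The active pressure is zero where K_a γ z = 2c√K_a, so z_c = 2c/(γ√K_a) = 2×21.2/(20.2×0.6224) = 3.372 m.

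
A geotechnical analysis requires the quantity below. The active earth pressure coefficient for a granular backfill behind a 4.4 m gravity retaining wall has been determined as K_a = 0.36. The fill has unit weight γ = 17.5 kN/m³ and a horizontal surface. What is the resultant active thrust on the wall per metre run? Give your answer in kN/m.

61.0 kN/m

P = ½ K_a γ H² = 0.5 × 0.36 × 17.5 × 4.4² = 60.98 kN/m.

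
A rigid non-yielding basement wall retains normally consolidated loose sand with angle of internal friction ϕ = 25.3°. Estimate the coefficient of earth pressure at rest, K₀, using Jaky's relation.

K₀ = 1 − sin φ' = 1 − sin 25.3° = 0.5726.

0.573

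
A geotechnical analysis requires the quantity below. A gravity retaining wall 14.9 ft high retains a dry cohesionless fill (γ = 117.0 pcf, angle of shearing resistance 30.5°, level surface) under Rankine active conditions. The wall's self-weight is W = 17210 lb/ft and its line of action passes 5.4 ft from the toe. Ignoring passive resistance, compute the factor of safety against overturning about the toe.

4.41

K_a = tan²(45° − 30.5°/2) = 0.3267.
P_a = ½K_aγH² = 0.5×0.3267×117.0×14.9² = 4243 lb/ft, acting at H/3 = 4.967 ft above the base.
Overturning moment M_o = P_a × H/3 = 4243 × 4.967 = 21070.
Resisting moment M_r = W × 5.4 = 17210 × 5.4 = 92930.
FS_overturning = M_r/M_o = 92930/21070 = 4.410.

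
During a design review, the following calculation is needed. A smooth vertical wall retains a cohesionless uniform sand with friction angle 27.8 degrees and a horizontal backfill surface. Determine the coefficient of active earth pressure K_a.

K_a = (1 − sin φ)/(1 + sin φ) = (1 − sin 27.8°)/(1 + sin 27.8°) = 0.3639.

0.364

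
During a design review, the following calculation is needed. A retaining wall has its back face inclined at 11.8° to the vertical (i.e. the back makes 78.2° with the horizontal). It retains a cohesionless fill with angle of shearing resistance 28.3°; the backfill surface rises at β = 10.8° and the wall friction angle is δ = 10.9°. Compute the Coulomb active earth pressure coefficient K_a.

0.492

K_a = sin²(α+φ) / [sin²α · sin(α−δ) · (1 + √{sin(φ+δ)sin(φ−β) / (sin(α−δ)sin(α+β))})²].
With α = 78.2°, φ = 28.3°, δ = 10.9°, β = 10.8°: K_a = 0.4920.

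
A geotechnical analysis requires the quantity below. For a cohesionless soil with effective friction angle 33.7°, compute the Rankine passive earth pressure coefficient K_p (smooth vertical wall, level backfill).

3.49

K_p = (1 + sin φ)/(1 − sin φ) = tan²(45° + 33.7°/2) = 3.493.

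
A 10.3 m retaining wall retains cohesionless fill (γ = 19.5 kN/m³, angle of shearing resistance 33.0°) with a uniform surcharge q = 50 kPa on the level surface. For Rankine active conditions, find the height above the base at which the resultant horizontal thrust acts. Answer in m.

4.00 m

K_a = 0.2948.
Triangular part P₁ = ½K_aγH² = 304.9 at H/3 = 3.433 m; rectangular part P₂ = K_a q H = 151.8 at H/2 = 5.150 m.
ȳ = (P₁·3.433 + P₂·5.150)/(P₁+P₂) = 4.004 m.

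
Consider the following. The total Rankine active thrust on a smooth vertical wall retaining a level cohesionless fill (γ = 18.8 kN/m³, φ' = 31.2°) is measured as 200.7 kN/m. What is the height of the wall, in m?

K_a = 0.3175. P_a = ½ K_a γ H² ⇒ H = √(2P_a/(K_a γ)).
H = √(2×200.7/(0.3175×18.8)) = 8.200 m.

8.20 m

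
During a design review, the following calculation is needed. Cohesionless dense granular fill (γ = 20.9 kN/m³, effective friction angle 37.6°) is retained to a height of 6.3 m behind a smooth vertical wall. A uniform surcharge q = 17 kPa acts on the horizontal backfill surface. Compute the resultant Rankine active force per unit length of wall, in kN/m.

K_a = tan²(45° − φ/2) = 0.2421.
Soil triangle: ½ K_a γ H² = 0.5×0.2421×20.9×6.3² = 100.4 kN/m.
Surcharge rectangle: K_a q H = 0.2421×17×6.3 = 25.93 kN/m.
Total = 100.4 + 25.93 = 126.4 kN/m.

126 kN/m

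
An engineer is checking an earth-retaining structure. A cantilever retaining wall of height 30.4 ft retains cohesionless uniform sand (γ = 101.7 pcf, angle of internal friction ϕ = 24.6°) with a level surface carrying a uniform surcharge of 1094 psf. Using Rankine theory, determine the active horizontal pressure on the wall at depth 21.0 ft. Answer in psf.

1330 psf

K_a = (1 − sin φ)/(1 + sin φ) = 0.4121.
σ_v = γz + q = 101.7 × 21.0 + 1094 = 3230 psf.
σ_h = K_a σ_v = 0.4121 × 3230 = 1331 psf.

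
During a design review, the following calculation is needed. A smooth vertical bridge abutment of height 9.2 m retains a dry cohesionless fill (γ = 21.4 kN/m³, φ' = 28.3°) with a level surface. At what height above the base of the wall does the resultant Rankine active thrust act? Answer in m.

3.07 m

K_a = 0.3568.
The pressure distribution is triangular, so the resultant acts at H/3 above the base = 9.2/3 = 3.067 m.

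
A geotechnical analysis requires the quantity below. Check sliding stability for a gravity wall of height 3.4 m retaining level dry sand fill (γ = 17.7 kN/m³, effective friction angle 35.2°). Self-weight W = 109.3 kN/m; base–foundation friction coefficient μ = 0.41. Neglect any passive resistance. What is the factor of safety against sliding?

K_a = tan²(45° − 35.2°/2) = 0.2687.
P_a = ½K_aγH² = 0.5×0.2687×17.7×3.4² = 27.49 kN/m, acting at H/3 = 1.133 m above the base.
FS_sliding = μW / P_a = 0.41×109.3 / 27.49 = 1.630.

1.63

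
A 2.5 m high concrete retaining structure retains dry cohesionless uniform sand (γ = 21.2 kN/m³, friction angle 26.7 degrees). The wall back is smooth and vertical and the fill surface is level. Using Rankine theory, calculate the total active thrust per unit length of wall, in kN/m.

K_a = tan²(45° − φ/2) = 0.3800.
P_a = ½ K_a γ H² = 0.5 × 0.3800 × 21.2 × 2.5² = 25.17 kN/m.

25.2 kN/m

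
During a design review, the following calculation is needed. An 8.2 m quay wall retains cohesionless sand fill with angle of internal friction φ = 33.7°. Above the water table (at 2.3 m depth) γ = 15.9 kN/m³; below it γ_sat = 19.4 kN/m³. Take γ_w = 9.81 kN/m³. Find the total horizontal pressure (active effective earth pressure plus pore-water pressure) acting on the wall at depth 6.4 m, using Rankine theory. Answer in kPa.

K_a = (1 − sin φ)/(1 + sin φ) = 0.2863.
γ' = 19.4 − 9.81 = 9.590 kN/m³.
Effective vertical stress at 6.4 m: σ'_v = 15.9×2.3 + 9.590×4.10 = 75.89 kPa.
σ'_h = K_a σ'_v = 0.2863 × 75.89 = 21.73 kPa; u = γ_w × 4.10 = 40.22 kPa.
Total σ_h = 21.73 + 40.22 = 61.95 kPa.

61.9 kPa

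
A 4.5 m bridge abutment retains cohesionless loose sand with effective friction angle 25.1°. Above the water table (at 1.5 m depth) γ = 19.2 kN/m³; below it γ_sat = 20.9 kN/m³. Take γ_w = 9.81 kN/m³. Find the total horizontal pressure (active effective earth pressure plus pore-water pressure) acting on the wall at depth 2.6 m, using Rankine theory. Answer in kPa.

K_a = (1 − sin φ)/(1 + sin φ) = 0.4043.
γ' = 20.9 − 9.81 = 11.09 kN/m³.
Effective vertical stress at 2.6 m: σ'_v = 19.2×1.5 + 11.09×1.10 = 41.00 kPa.
σ'_h = K_a σ'_v = 0.4043 × 41.00 = 16.58 kPa; u = γ_w × 1.10 = 10.79 kPa.
Total σ_h = 16.58 + 10.79 = 27.37 kPa.

27.4 kPa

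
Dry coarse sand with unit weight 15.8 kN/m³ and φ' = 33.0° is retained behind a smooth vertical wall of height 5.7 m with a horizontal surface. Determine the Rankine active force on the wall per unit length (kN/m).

75.7 kN/m

K_a = tan²(45° − φ/2) = 0.2948.
P_a = ½ K_a γ H² = 0.5 × 0.2948 × 15.8 × 5.7² = 75.67 kN/m.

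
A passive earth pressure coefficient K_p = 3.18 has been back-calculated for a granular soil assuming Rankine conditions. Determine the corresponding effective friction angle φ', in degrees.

K_p = (1+sin φ)/(1−sin φ) ⇒ sin φ = (K_p − 1)/(K_p + 1) = 0.5215.
φ = arcsin(0.5215) = 31.44°.

31.4°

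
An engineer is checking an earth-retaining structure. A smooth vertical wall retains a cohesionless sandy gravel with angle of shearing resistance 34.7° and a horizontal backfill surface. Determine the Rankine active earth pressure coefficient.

0.274

K_a = (1 − sin φ)/(1 + sin φ) = (1 − sin 34.7°)/(1 + sin 34.7°) = 0.2745.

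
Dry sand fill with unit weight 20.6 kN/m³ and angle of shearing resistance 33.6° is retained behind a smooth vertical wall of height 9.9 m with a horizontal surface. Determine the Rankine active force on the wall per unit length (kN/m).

290 kN/m

K_a = tan²(45° − φ/2) = 0.2875.
P_a = ½ K_a γ H² = 0.5 × 0.2875 × 20.6 × 9.9² = 290.2 kN/m.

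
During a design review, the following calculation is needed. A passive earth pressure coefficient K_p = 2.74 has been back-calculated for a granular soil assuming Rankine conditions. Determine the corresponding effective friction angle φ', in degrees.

27.7°

K_p = (1+sin φ)/(1−sin φ) ⇒ sin φ = (K_p − 1)/(K_p + 1) = 0.4652.
φ = arcsin(0.4652) = 27.73°.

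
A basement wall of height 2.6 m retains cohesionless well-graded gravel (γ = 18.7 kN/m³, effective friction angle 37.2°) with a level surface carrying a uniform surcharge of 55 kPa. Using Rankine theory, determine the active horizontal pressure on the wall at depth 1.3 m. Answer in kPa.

K_a = (1 − sin φ)/(1 + sin φ) = 0.2464.
σ_v = γz + q = 18.7 × 1.3 + 55 = 79.31 kPa.
σ_h = K_a σ_v = 0.2464 × 79.31 = 19.54 kPa.

19.5 kPa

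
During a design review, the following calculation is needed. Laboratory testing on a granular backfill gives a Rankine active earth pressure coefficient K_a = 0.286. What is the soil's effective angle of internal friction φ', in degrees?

33.7°

K_a = tan²(45° − φ/2) ⇒ 45° − φ/2 = arctan(√0.286) = 28.14°.
φ = 2(45° − 28.14°) = 33.73°.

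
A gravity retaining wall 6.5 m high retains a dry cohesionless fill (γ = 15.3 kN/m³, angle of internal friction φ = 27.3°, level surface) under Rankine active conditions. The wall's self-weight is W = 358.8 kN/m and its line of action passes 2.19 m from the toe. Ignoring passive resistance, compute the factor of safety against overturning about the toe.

K_a = tan²(45° − 27.3°/2) = 0.3711.
P_a = ½K_aγH² = 0.5×0.3711×15.3×6.5² = 120.0 kN/m, acting at H/3 = 2.167 m above the base.
Overturning moment M_o = P_a × H/3 = 120.0 × 2.167 = 259.9.
Resisting moment M_r = W × 2.19 = 358.8 × 2.19 = 785.8.
FS_overturning = M_r/M_o = 785.8/259.9 = 3.023.

3.02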